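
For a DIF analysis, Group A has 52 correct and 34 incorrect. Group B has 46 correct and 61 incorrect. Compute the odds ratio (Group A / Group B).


Odds_A = 52/34 = 1.5294
Odds_B = 46/61 = 0.7541
OR = Odds_A / Odds_B = 1.5294 / 0.7541
Exactly, OR = (52 * 61) / (34 * 46) = 3172 / 1564
OR = 2.0281

2.0281


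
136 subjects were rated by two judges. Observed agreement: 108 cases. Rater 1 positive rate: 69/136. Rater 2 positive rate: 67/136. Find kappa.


P_o = 108/136 = 0.794118
P_e = (69*67 + 67*69) / 18496 = 0.499892
kappa = (P_o - P_e) / (1 - P_e)
kappa = (0.794118 - 0.499892) / (1 - 0.499892)
kappa = 0.5883

0.5883


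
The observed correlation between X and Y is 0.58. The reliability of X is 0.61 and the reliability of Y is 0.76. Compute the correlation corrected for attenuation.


r_corrected = rxy / sqrt(rxx * ryy)
= 0.58 / sqrt(0.61 * 0.76)
= 0.58 / sqrt(0.4636)
= 0.58 / 0.680882
r_corrected = 0.8518

0.8518


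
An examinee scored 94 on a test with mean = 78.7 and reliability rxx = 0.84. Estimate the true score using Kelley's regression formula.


T_est = rxx * X + (1 - rxx) * mean
T_est = 0.84 * 94 + 0.16 * 78.7
T_est = 78.96 + 12.592
T_est = 91.552

91.552


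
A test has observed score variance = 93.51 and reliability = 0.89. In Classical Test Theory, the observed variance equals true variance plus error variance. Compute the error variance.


var_true = rxx * var_obs = 0.89 * 93.51 = 83.2239
var_error = var_obs - var_true
var_error = 93.51 - 83.2239
var_error = 10.2861

10.2861


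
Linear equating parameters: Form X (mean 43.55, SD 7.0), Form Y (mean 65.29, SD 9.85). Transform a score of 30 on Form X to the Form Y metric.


slope = SD_Y / SD_X = 9.85 / 7.0 ~ 1.4071
intercept = mean_Y - slope * mean_X = 65.29 - (9.85 / 7.0) * 43.55 ~ 4.0089
Y = slope * X + intercept. To avoid rounding drift from the rounded slope/intercept, evaluate the equivalent form Y = mean_Y + SD_Y * (X - mean_X) / SD_X at full precision:
Y = 65.29 + 9.85 * (30 - 43.55) / 7.0
Y = 65.29 - 9.85 * 13.55 / 7.0
Y = 65.29 - 133.4675 / 7.0
Y = 65.29 - 19.0668
Y = 46.2232

46.2232


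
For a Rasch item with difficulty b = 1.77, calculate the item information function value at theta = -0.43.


P = 1/(1+exp(-(-0.43-1.77))) = 0.0998
I = P*(1-P) = 0.0998 * 0.9002
I = 0.0898

0.0898


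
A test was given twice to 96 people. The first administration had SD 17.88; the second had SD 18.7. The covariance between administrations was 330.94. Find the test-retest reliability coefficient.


r = cov(X,Y) / (SD_X * SD_Y)
r = 330.94 / (17.88 * 18.7)
r = 330.94 / 334.356
r = 0.9898

0.9898


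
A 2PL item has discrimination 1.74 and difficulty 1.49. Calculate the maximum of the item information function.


For 2PL, max info at theta = b = 1.49
I_max = a^2 / 4 = 1.74^2 / 4
= 3.0276 / 4
I_max = 0.7569

0.7569


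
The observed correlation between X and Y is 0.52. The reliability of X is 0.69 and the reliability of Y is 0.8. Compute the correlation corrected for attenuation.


r_corrected = rxy / sqrt(rxx * ryy)
= 0.52 / sqrt(0.69 * 0.8)
= 0.52 / sqrt(0.552)
= 0.52 / 0.742967
r_corrected = 0.6999

0.6999


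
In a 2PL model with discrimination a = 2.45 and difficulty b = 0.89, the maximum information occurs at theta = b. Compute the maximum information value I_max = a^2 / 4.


For 2PL, max info at theta = b = 0.89
I_max = a^2 / 4 = 2.45^2 / 4
= 6.0025 / 4
I_max = 1.5006

1.5006


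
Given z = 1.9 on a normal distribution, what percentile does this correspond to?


CDF(z) = 0.5 * (1 + erf(z/sqrt(2)))
erf(1.3435) = 0.9426
CDF = 0.9713
Percentile rank = 0.9713 * 100 = 97.13

97.13


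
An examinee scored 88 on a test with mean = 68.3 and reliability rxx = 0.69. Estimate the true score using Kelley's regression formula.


T_est = rxx * X + (1 - rxx) * mean
T_est = 0.69 * 88 + 0.31 * 68.3
T_est = 60.72 + 21.173
T_est = 81.893

81.893


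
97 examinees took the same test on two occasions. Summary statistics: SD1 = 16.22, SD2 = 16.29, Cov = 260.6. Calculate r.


r = cov(X,Y) / (SD_X * SD_Y)
r = 260.6 / (16.22 * 16.29)
r = 260.6 / 264.2238
r = 0.9863

0.9863


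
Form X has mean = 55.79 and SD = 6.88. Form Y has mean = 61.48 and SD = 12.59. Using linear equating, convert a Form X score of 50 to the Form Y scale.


slope = SD_Y / SD_X = 12.59 / 6.88 ~ 1.8299
intercept = mean_Y - slope * mean_X = 61.48 - (12.59 / 6.88) * 55.79 ~ -40.6125
Y = slope * X + intercept. To avoid rounding drift from the rounded slope/intercept, evaluate the equivalent form Y = mean_Y + SD_Y * (X - mean_X) / SD_X at full precision:
Y = 61.48 + 12.59 * (50 - 55.79) / 6.88
Y = 61.48 - 12.59 * 5.79 / 6.88
Y = 61.48 - 72.8961 / 6.88
Y = 61.48 - 10.5954
Y = 50.8846

50.8846


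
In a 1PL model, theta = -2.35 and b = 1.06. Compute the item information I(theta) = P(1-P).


P = 1/(1+exp(-(-2.35-1.06))) = 0.032
I = P*(1-P) = 0.032 * 0.968
I = 0.031

0.031


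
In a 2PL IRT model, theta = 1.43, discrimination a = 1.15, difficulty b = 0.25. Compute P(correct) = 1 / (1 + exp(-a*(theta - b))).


a*(theta - b) = 1.15 * (1.43 - 0.25) = 1.357
exp(-1.357) = 0.2574
P = 1 / (1 + 0.2574)
P = 0.7953

0.7953


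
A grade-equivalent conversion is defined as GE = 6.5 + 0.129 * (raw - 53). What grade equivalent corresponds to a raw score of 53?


raw - median = 53 - 53 = 0
slope * diff = 0.129 * 0 = 0.0
GE = 6.5 + 0.0
GE = 6.5

6.5


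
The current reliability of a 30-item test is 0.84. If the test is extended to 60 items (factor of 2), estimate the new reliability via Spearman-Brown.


r_new = (n * rxx) / (1 + (n-1) * rxx)
r_new = (2 * 0.84) / (1 + 1 * 0.84)
r_new = 1.68 / 1.84
r_new = 0.913

0.913


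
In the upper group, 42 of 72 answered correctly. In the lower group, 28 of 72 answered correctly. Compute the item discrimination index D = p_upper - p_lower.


p_upper = 42/72 = 0.5833
p_lower = 28/72 = 0.3889
D = 0.5833 - 0.3889 = 0.1944

0.1944


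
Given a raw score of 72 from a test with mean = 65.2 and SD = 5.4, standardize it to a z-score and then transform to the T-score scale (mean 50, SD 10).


z = (X - mean) / SD = (72 - 65.2) / 5.4
z = 6.8 / 5.4
z = 1.2593
T-score = T = 50 + 10z
Carry z at full precision (z = 6.8 / 5.4) into the conversion:
T-score = 50 + 10 * (6.8 / 5.4) = 50 + 68 / 5.4
T-score = 50 + 12.5926
T-score = 62.5926

62.5926


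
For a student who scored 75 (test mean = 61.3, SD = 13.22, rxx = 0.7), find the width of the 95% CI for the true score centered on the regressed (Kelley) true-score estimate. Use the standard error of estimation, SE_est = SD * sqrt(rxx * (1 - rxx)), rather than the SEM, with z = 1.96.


True score estimate = 0.7*75 + 0.3*61.3 = 70.89
SE_est = SD * sqrt(rxx * (1 - rxx)) = 13.22 * sqrt(0.7 * 0.3) = 13.22 * sqrt(0.21) = 6.058165
CI = T_est +/- z * SE_est, so width = 2 * z * SE_est = 2 * 1.96 * 6.058165
Width = 23.748

23.748


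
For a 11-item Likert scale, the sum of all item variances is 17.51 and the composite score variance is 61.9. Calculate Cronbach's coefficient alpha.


alpha = (k/(k-1)) * (1 - sum(si^2)/s_total^2)
= (11/10) * (1 - 17.51/61.9)
alpha = 0.7888

0.7888


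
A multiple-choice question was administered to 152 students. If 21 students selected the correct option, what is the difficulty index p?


Item difficulty p = number correct / total examinees
p = 21 / 152
p = 0.1382

0.1382


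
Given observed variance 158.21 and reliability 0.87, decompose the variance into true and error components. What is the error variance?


var_true = rxx * var_obs = 0.87 * 158.21 = 137.6427
var_error = var_obs - var_true
var_error = 158.21 - 137.6427
var_error = 20.5673

20.5673


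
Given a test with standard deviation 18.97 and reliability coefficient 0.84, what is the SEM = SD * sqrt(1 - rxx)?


SEM = SD * sqrt(1 - rxx)
SEM = 18.97 * sqrt(1 - 0.84)
SEM = 18.97 * sqrt(0.16) = 18.97 * 0.4
SEM = 7.588

7.588


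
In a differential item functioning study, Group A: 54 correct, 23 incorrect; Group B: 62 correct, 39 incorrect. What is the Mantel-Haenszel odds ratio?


Odds_A = 54/23 = 2.3478
Odds_B = 62/39 = 1.5897
OR = Odds_A / Odds_B = 2.3478 / 1.5897
Exactly, OR = (54 * 39) / (23 * 62) = 2106 / 1426
OR = 1.4769

1.4769


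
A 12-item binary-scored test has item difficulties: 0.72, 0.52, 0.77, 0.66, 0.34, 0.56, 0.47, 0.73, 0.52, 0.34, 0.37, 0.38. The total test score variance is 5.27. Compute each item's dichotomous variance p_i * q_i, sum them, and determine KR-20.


For each item, compute p_i * q_i:
  Item 1: 0.72 * 0.28 = 0.2016
  Item 2: 0.52 * 0.48 = 0.2496
  Item 3: 0.77 * 0.23 = 0.1771
  Item 4: 0.66 * 0.34 = 0.2244
  Item 5: 0.34 * 0.66 = 0.2244
  Item 6: 0.56 * 0.44 = 0.2464
  Item 7: 0.47 * 0.53 = 0.2491
  Item 8: 0.73 * 0.27 = 0.1971
  Item 9: 0.52 * 0.48 = 0.2496
  Item 10: 0.34 * 0.66 = 0.2244
  Item 11: 0.37 * 0.63 = 0.2331
  Item 12: 0.38 * 0.62 = 0.2356
Sum(p_i * q_i) = 0.2016 + 0.2496 + 0.1771 + 0.2244 + 0.2244 + 0.2464 + 0.2491 + 0.1971 + 0.2496 + 0.2244 + 0.2331 + 0.2356 = 2.7124
KR-20 = (k/(k-1)) * (1 - Sum(p_i*q_i) / Var_total)
= (12/11) * (1 - 2.7124/5.27)
= 1.0909 * 0.4853
KR-20 = 0.5294

0.5294


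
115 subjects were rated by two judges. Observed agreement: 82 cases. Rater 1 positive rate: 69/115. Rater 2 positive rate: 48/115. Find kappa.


P_o = 82/115 = 0.713043
P_e = (69*48 + 46*67) / 13225 = 0.483478
kappa = (P_o - P_e) / (1 - P_e)
kappa = (0.713043 - 0.483478) / (1 - 0.483478)
kappa = 0.4444

0.4444


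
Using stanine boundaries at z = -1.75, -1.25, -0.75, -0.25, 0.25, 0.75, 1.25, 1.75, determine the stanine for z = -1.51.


Stanine boundaries: [-1.75, -1.25, -0.75, -0.25, 0.25, 0.75, 1.25, 1.75]
z = -1.51
Check each boundary:
  z >= -1.75 -> could be stanine 2
  z < -1.25
  z < -0.75
  z < -0.25
  z < 0.25
  z < 0.75
  z < 1.25
  z < 1.75
Highest qualifying boundary gives stanine = 2

2


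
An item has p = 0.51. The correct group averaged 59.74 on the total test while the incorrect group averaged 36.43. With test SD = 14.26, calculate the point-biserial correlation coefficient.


q = 1 - p = 0.49
rpb = ((M1 - M0) / SD) * sqrt(p * q)
rpb = ((59.74 - 36.43) / 14.26) * sqrt(0.51 * 0.49)
rpb = 0.8172

0.8172


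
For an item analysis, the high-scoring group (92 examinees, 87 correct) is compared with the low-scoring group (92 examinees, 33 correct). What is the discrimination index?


p_upper = 87/92 = 0.9457
p_lower = 33/92 = 0.3587
D = 0.9457 - 0.3587 = 0.587

0.587


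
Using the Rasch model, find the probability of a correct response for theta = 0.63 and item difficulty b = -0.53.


theta - b = 0.63 - -0.53 = 1.16
exp(-(theta - b)) = exp(-1.16) = 0.3135
P = 1 / (1 + 0.3135)
P = 0.7613

0.7613


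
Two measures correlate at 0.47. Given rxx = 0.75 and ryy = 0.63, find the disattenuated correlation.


r_corrected = rxy / sqrt(rxx * ryy)
= 0.47 / sqrt(0.75 * 0.63)
= 0.47 / sqrt(0.4725)
= 0.47 / 0.687386
r_corrected = 0.6837

0.6837


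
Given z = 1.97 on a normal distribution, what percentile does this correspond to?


CDF(z) = 0.5 * (1 + erf(z/sqrt(2)))
erf(1.393) = 0.9512
CDF = 0.9756
Percentile rank = 0.9756 * 100 = 97.56

97.56


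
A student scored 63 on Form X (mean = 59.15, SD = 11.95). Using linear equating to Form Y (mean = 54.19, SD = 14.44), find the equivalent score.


slope = SD_Y / SD_X = 14.44 / 11.95 ~ 1.2084
intercept = mean_Y - slope * mean_X = 54.19 - (14.44 / 11.95) * 59.15 ~ -17.285
Y = slope * X + intercept. To avoid rounding drift from the rounded slope/intercept, evaluate the equivalent form Y = mean_Y + SD_Y * (X - mean_X) / SD_X at full precision:
Y = 54.19 + 14.44 * (63 - 59.15) / 11.95
Y = 54.19 + 14.44 * 3.85 / 11.95
Y = 54.19 + 55.594 / 11.95
Y = 54.19 + 4.6522
Y = 58.8422

58.8422


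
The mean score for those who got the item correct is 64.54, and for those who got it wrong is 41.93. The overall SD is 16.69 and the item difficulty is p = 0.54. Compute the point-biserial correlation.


q = 1 - p = 0.46
rpb = ((M1 - M0) / SD) * sqrt(p * q)
rpb = ((64.54 - 41.93) / 16.69) * sqrt(0.54 * 0.46)
rpb = 0.6752

0.6752


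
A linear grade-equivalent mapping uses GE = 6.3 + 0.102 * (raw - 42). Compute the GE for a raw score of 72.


raw - median = 72 - 42 = 30
slope * diff = 0.102 * 30 = 3.06
GE = 6.3 + 3.06
GE = 9.36

9.36


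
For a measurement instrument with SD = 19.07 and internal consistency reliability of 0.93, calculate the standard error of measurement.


SEM = SD * sqrt(1 - rxx)
SEM = 19.07 * sqrt(1 - 0.93)
SEM = 19.07 * sqrt(0.07) = 19.07 * 0.264575
SEM = 5.0454

5.0454


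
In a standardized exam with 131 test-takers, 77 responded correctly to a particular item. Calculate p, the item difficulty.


Item difficulty p = number correct / total examinees
p = 77 / 131
p = 0.5878

0.5878


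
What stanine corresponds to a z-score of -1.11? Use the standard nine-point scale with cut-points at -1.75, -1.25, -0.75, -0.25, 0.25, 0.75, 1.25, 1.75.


Stanine boundaries: [-1.75, -1.25, -0.75, -0.25, 0.25, 0.75, 1.25, 1.75]
z = -1.11
Check each boundary:
  z >= -1.75 -> could be stanine 2
  z >= -1.25 -> could be stanine 3
  z < -0.75
  z < -0.25
  z < 0.25
  z < 0.75
  z < 1.25
  z < 1.75
Highest qualifying boundary gives stanine = 3

3


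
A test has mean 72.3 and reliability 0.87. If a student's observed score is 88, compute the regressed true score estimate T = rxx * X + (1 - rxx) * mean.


T_est = rxx * X + (1 - rxx) * mean
T_est = 0.87 * 88 + 0.13 * 72.3
T_est = 76.56 + 9.399
T_est = 85.959

85.959


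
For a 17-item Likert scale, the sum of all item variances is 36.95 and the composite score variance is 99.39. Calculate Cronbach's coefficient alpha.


alpha = (k/(k-1)) * (1 - sum(si^2)/s_total^2)
= (17/16) * (1 - 36.95/99.39)
alpha = 0.6675

0.6675


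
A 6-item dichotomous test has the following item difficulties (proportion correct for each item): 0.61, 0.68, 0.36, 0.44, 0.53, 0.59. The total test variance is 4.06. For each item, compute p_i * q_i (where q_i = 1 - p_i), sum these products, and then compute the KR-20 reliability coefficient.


For each item, compute p_i * q_i:
  Item 1: 0.61 * 0.39 = 0.2379
  Item 2: 0.68 * 0.32 = 0.2176
  Item 3: 0.36 * 0.64 = 0.2304
  Item 4: 0.44 * 0.56 = 0.2464
  Item 5: 0.53 * 0.47 = 0.2491
  Item 6: 0.59 * 0.41 = 0.2419
Sum(p_i * q_i) = 0.2379 + 0.2176 + 0.2304 + 0.2464 + 0.2491 + 0.2419 = 1.4233
KR-20 = (k/(k-1)) * (1 - Sum(p_i*q_i) / Var_total)
= (6/5) * (1 - 1.4233/4.06)
= 1.2 * 0.6494
KR-20 = 0.7793

0.7793


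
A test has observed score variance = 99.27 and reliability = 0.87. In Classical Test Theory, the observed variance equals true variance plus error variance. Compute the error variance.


var_true = rxx * var_obs = 0.87 * 99.27 = 86.3649
var_error = var_obs - var_true
var_error = 99.27 - 86.3649
var_error = 12.9051

12.9051


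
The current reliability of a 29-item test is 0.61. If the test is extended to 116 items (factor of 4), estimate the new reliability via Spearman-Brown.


r_new = (n * rxx) / (1 + (n-1) * rxx)
r_new = (4 * 0.61) / (1 + 3 * 0.61)
r_new = 2.44 / 2.83
r_new = 0.8622

0.8622


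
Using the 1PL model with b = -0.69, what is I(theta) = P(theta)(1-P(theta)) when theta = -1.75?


P = 1/(1+exp(-(-1.75--0.69))) = 0.2573
I = P*(1-P) = 0.2573 * 0.7427
I = 0.1911

0.1911


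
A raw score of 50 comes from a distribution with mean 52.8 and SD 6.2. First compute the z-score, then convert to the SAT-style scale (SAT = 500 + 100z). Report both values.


z = (X - mean) / SD = (50 - 52.8) / 6.2
z = -2.8 / 6.2
z = -0.4516
SAT-scale = SAT = 500 + 100z
Carry z at full precision (z = -2.8 / 6.2) into the conversion:
SAT-scale = 500 + 100 * (-2.8 / 6.2) = 500 + -280 / 6.2
SAT-scale = 500 + -45.1613
SAT-scale = 454.8387

454.8387


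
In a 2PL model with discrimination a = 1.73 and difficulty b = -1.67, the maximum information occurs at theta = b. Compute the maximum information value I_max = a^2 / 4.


For 2PL, max info at theta = b = -1.67
I_max = a^2 / 4 = 1.73^2 / 4
= 2.9929 / 4
I_max = 0.7482

0.7482


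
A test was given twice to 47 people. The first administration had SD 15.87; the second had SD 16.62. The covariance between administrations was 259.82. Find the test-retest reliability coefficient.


r = cov(X,Y) / (SD_X * SD_Y)
r = 259.82 / (15.87 * 16.62)
r = 259.82 / 263.7594
r = 0.9851

0.9851


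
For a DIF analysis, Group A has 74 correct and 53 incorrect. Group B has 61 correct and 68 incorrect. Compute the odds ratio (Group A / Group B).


Odds_A = 74/53 = 1.3962
Odds_B = 61/68 = 0.8971
OR = Odds_A / Odds_B = 1.3962 / 0.8971
Exactly, OR = (74 * 68) / (53 * 61) = 5032 / 3233
OR = 1.5564

1.5564


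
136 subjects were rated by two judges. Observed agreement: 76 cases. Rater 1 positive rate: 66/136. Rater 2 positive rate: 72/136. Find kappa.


P_o = 76/136 = 0.558824
P_e = (66*72 + 70*64) / 18496 = 0.499135
kappa = (P_o - P_e) / (1 - P_e)
kappa = (0.558824 - 0.499135) / (1 - 0.499135)
kappa = 0.1192

0.1192


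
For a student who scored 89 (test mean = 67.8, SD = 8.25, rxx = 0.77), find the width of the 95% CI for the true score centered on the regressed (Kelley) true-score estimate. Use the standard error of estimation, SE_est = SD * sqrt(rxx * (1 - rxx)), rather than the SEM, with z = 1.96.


True score estimate = 0.77*89 + 0.23*67.8 = 84.124
SE_est = SD * sqrt(rxx * (1 - rxx)) = 8.25 * sqrt(0.77 * 0.23) = 8.25 * sqrt(0.1771) = 3.471868
CI = T_est +/- z * SE_est, so width = 2 * z * SE_est = 2 * 1.96 * 3.471868
Width = 13.6097

13.6097


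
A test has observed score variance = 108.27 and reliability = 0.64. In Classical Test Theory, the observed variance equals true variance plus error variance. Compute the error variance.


var_true = rxx * var_obs = 0.64 * 108.27 = 69.2928
var_error = var_obs - var_true
var_error = 108.27 - 69.2928
var_error = 38.9772

38.9772


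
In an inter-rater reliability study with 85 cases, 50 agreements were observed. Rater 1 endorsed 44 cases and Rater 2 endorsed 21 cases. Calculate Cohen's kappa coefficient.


P_o = 50/85 = 0.588235
P_e = (44*21 + 41*64) / 7225 = 0.491073
kappa = (P_o - P_e) / (1 - P_e)
kappa = (0.588235 - 0.491073) / (1 - 0.491073)
kappa = 0.1909

0.1909


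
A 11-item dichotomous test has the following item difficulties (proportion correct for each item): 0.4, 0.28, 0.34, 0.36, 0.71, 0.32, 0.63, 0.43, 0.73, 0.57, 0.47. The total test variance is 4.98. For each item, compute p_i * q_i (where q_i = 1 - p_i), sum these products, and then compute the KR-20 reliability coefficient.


For each item, compute p_i * q_i:
  Item 1: 0.4 * 0.6 = 0.24
  Item 2: 0.28 * 0.72 = 0.2016
  Item 3: 0.34 * 0.66 = 0.2244
  Item 4: 0.36 * 0.64 = 0.2304
  Item 5: 0.71 * 0.29 = 0.2059
  Item 6: 0.32 * 0.68 = 0.2176
  Item 7: 0.63 * 0.37 = 0.2331
  Item 8: 0.43 * 0.57 = 0.2451
  Item 9: 0.73 * 0.27 = 0.1971
  Item 10: 0.57 * 0.43 = 0.2451
  Item 11: 0.47 * 0.53 = 0.2491
Sum(p_i * q_i) = 0.24 + 0.2016 + 0.2244 + 0.2304 + 0.2059 + 0.2176 + 0.2331 + 0.2451 + 0.1971 + 0.2451 + 0.2491 = 2.4894
KR-20 = (k/(k-1)) * (1 - Sum(p_i*q_i) / Var_total)
= (11/10) * (1 - 2.4894/4.98)
= 1.1 * 0.5001
KR-20 = 0.5501

0.5501


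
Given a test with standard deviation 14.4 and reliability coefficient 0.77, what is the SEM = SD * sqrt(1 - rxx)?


SEM = SD * sqrt(1 - rxx)
SEM = 14.4 * sqrt(1 - 0.77)
SEM = 14.4 * sqrt(0.23) = 14.4 * 0.479583
SEM = 6.906

6.906


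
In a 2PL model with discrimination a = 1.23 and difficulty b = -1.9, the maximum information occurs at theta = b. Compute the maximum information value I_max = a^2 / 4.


For 2PL, max info at theta = b = -1.9
I_max = a^2 / 4 = 1.23^2 / 4
= 1.5129 / 4
I_max = 0.3782

0.3782


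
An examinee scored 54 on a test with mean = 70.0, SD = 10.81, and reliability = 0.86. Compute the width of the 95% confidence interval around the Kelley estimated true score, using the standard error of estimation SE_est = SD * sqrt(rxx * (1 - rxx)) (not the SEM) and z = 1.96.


True score estimate = 0.86*54 + 0.14*70.0 = 56.24
SE_est = SD * sqrt(rxx * (1 - rxx)) = 10.81 * sqrt(0.86 * 0.14) = 10.81 * sqrt(0.1204) = 3.75093
CI = T_est +/- z * SE_est, so width = 2 * z * SE_est = 2 * 1.96 * 3.75093
Width = 14.7036

14.7036


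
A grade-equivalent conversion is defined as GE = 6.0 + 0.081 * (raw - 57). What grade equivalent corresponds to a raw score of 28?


raw - median = 28 - 57 = -29
slope * diff = 0.081 * -29 = -2.349
GE = 6.0 + -2.349
GE = 3.651

3.651


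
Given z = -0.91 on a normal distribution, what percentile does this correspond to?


CDF(z) = 0.5 * (1 + erf(z/sqrt(2)))
erf(-0.6435) = -0.6372
CDF = 0.1814
Percentile rank = 0.1814 * 100 = 18.14

18.14


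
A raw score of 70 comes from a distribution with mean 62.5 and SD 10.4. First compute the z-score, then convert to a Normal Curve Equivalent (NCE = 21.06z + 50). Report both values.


z = (X - mean) / SD = (70 - 62.5) / 10.4
z = 7.5 / 10.4
z = 0.7212
NCE = NCE = 21.06z + 50
Carry z at full precision (z = 7.5 / 10.4) into the conversion:
NCE = 21.06 * (7.5 / 10.4) + 50 = 157.95 / 10.4 + 50
NCE = 15.1875 + 50
NCE = 65.1875

65.1875


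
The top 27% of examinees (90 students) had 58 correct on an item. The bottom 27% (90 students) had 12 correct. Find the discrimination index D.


p_upper = 58/90 = 0.6444
p_lower = 12/90 = 0.1333
D = 0.6444 - 0.1333 = 0.5111

0.5111


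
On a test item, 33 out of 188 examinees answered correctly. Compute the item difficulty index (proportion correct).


Item difficulty p = number correct / total examinees
p = 33 / 188
p = 0.1755

0.1755


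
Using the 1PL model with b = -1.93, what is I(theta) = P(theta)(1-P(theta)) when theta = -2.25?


P = 1/(1+exp(-(-2.25--1.93))) = 0.4207
I = P*(1-P) = 0.4207 * 0.5793
I = 0.2437

0.2437


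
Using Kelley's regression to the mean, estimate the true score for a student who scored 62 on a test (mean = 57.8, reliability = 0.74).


T_est = rxx * X + (1 - rxx) * mean
T_est = 0.74 * 62 + 0.26 * 57.8
T_est = 45.88 + 15.028
T_est = 60.908

60.908


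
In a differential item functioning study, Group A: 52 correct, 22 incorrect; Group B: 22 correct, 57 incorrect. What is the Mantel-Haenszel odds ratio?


Odds_A = 52/22 = 2.3636
Odds_B = 22/57 = 0.386
OR = Odds_A / Odds_B = 2.3636 / 0.386
Exactly, OR = (52 * 57) / (22 * 22) = 2964 / 484
OR = 6.124

6.124


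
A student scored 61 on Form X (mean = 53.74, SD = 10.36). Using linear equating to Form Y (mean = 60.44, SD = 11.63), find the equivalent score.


slope = SD_Y / SD_X = 11.63 / 10.36 ~ 1.1226
intercept = mean_Y - slope * mean_X = 60.44 - (11.63 / 10.36) * 53.74 ~ 0.1122
Y = slope * X + intercept. To avoid rounding drift from the rounded slope/intercept, evaluate the equivalent form Y = mean_Y + SD_Y * (X - mean_X) / SD_X at full precision:
Y = 60.44 + 11.63 * (61 - 53.74) / 10.36
Y = 60.44 + 11.63 * 7.26 / 10.36
Y = 60.44 + 84.4338 / 10.36
Y = 60.44 + 8.15
Y = 68.59

68.59


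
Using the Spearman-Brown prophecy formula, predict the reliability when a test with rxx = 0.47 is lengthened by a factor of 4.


r_new = (n * rxx) / (1 + (n-1) * rxx)
r_new = (4 * 0.47) / (1 + 3 * 0.47)
r_new = 1.88 / 2.41
r_new = 0.7801

0.7801


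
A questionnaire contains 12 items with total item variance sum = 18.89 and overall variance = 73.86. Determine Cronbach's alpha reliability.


alpha = (k/(k-1)) * (1 - sum(si^2)/s_total^2)
= (12/11) * (1 - 18.89/73.86)
alpha = 0.8119

0.8119


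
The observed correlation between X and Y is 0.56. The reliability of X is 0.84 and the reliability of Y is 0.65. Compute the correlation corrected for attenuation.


r_corrected = rxy / sqrt(rxx * ryy)
= 0.56 / sqrt(0.84 * 0.65)
= 0.56 / sqrt(0.546)
= 0.56 / 0.738918
r_corrected = 0.7579

0.7579


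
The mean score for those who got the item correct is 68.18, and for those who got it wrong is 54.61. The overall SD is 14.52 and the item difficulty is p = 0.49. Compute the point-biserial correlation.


q = 1 - p = 0.51
rpb = ((M1 - M0) / SD) * sqrt(p * q)
rpb = ((68.18 - 54.61) / 14.52) * sqrt(0.49 * 0.51)
rpb = 0.4672

0.4672


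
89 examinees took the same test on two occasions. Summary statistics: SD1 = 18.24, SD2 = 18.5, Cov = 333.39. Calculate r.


r = cov(X,Y) / (SD_X * SD_Y)
r = 333.39 / (18.24 * 18.5)
r = 333.39 / 337.44
r = 0.988

0.988


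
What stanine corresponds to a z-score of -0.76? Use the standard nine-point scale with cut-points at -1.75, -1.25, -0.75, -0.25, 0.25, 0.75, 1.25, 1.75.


Stanine boundaries: [-1.75, -1.25, -0.75, -0.25, 0.25, 0.75, 1.25, 1.75]
z = -0.76
Check each boundary:
  z >= -1.75 -> could be stanine 2
  z >= -1.25 -> could be stanine 3
  z < -0.75
  z < -0.25
  z < 0.25
  z < 0.75
  z < 1.25
  z < 1.75
Highest qualifying boundary gives stanine = 3

3


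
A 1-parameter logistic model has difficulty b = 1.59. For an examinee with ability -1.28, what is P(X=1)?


theta - b = -1.28 - 1.59 = -2.87
exp(-(theta - b)) = exp(2.87) = 17.637
P = 1 / (1 + 17.637)
P = 0.0537

0.0537


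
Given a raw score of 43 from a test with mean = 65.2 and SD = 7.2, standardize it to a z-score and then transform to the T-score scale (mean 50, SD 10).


z = (X - mean) / SD = (43 - 65.2) / 7.2
z = -22.2 / 7.2
z = -3.0833
T-score = T = 50 + 10z
Carry z at full precision (z = -22.2 / 7.2) into the conversion:
T-score = 50 + 10 * (-22.2 / 7.2) = 50 + -222 / 7.2
T-score = 50 + -30.8333
T-score = 19.1667

19.1667


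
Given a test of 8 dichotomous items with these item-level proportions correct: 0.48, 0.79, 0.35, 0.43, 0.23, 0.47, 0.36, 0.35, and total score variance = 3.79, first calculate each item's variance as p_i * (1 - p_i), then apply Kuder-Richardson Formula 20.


For each item, compute p_i * q_i:
  Item 1: 0.48 * 0.52 = 0.2496
  Item 2: 0.79 * 0.21 = 0.1659
  Item 3: 0.35 * 0.65 = 0.2275
  Item 4: 0.43 * 0.57 = 0.2451
  Item 5: 0.23 * 0.77 = 0.1771
  Item 6: 0.47 * 0.53 = 0.2491
  Item 7: 0.36 * 0.64 = 0.2304
  Item 8: 0.35 * 0.65 = 0.2275
Sum(p_i * q_i) = 0.2496 + 0.1659 + 0.2275 + 0.2451 + 0.1771 + 0.2491 + 0.2304 + 0.2275 = 1.7722
KR-20 = (k/(k-1)) * (1 - Sum(p_i*q_i) / Var_total)
= (8/7) * (1 - 1.7722/3.79)
= 1.1429 * 0.5324
KR-20 = 0.6085

0.6085


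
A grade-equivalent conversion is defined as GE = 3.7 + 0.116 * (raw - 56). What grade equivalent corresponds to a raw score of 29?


raw - median = 29 - 56 = -27
slope * diff = 0.116 * -27 = -3.132
GE = 3.7 + -3.132
GE = 0.568

0.568


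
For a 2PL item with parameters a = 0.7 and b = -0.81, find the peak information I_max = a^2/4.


For 2PL, max info at theta = b = -0.81
I_max = a^2 / 4 = 0.7^2 / 4
= 0.49 / 4
I_max = 0.1225

0.1225


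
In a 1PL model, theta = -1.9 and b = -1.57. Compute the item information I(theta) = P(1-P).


P = 1/(1+exp(-(-1.9--1.57))) = 0.4182
I = P*(1-P) = 0.4182 * 0.5818
I = 0.2433

0.2433


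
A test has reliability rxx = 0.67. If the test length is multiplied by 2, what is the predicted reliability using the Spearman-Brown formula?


r_new = (n * rxx) / (1 + (n-1) * rxx)
r_new = (2 * 0.67) / (1 + 1 * 0.67)
r_new = 1.34 / 1.67
r_new = 0.8024

0.8024


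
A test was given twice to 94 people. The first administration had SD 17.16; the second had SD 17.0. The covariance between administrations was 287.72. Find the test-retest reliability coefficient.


r = cov(X,Y) / (SD_X * SD_Y)
r = 287.72 / (17.16 * 17.0)
r = 287.72 / 291.72
r = 0.9863

0.9863


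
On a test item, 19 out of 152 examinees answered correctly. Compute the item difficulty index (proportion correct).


Item difficulty p = number correct / total examinees
p = 19 / 152
p = 0.125

0.125


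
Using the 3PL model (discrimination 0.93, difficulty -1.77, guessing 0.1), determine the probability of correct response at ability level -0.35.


logit = 0.93*(-0.35 - -1.77) = 1.3206
P* = 1/(1 + exp(-1.3206)) = 0.7893
P = 0.1 + (1 - 0.1) * 0.7893
P = 0.8104

0.8104


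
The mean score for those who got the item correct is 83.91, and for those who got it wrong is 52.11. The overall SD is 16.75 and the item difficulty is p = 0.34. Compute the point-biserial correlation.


q = 1 - p = 0.66
rpb = ((M1 - M0) / SD) * sqrt(p * q)
rpb = ((83.91 - 52.11) / 16.75) * sqrt(0.34 * 0.66)
rpb = 0.8993

0.8993


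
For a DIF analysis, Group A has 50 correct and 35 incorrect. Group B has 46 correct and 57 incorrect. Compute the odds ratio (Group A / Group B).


Odds_A = 50/35 = 1.4286
Odds_B = 46/57 = 0.807
OR = Odds_A / Odds_B = 1.4286 / 0.807
Exactly, OR = (50 * 57) / (35 * 46) = 2850 / 1610
OR = 1.7702

1.7702


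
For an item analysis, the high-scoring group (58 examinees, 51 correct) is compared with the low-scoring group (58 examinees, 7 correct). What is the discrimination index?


p_upper = 51/58 = 0.8793
p_lower = 7/58 = 0.1207
D = 0.8793 - 0.1207 = 0.7586

0.7586


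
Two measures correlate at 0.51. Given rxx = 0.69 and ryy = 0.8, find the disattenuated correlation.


r_corrected = rxy / sqrt(rxx * ryy)
= 0.51 / sqrt(0.69 * 0.8)
= 0.51 / sqrt(0.552)
= 0.51 / 0.742967
r_corrected = 0.6864

0.6864


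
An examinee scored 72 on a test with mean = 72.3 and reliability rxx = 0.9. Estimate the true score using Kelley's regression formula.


T_est = rxx * X + (1 - rxx) * mean
T_est = 0.9 * 72 + 0.1 * 72.3
T_est = 64.8 + 7.23
T_est = 72.03

72.03


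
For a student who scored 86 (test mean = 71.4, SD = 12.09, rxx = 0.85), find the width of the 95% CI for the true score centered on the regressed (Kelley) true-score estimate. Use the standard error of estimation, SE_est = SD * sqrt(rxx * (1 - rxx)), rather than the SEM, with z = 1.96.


True score estimate = 0.85*86 + 0.15*71.4 = 83.81
SE_est = SD * sqrt(rxx * (1 - rxx)) = 12.09 * sqrt(0.85 * 0.15) = 12.09 * sqrt(0.1275) = 4.316993
CI = T_est +/- z * SE_est, so width = 2 * z * SE_est = 2 * 1.96 * 4.316993
Width = 16.9226

16.9226


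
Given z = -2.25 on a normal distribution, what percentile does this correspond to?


CDF(z) = 0.5 * (1 + erf(z/sqrt(2)))
erf(-1.591) = -0.9756
CDF = 0.0122
Percentile rank = 0.0122 * 100 = 1.22

1.22


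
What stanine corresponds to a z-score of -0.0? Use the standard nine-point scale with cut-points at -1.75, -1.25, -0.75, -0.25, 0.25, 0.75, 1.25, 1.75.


Stanine boundaries: [-1.75, -1.25, -0.75, -0.25, 0.25, 0.75, 1.25, 1.75]
z = -0.0
Check each boundary:
  z >= -1.75 -> could be stanine 2
  z >= -1.25 -> could be stanine 3
  z >= -0.75 -> could be stanine 4
  z >= -0.25 -> could be stanine 5
  z < 0.25
  z < 0.75
  z < 1.25
  z < 1.75
Highest qualifying boundary gives stanine = 5

5


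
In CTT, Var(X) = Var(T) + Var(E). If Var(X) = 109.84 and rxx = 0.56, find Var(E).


var_true = rxx * var_obs = 0.56 * 109.84 = 61.5104
var_error = var_obs - var_true
var_error = 109.84 - 61.5104
var_error = 48.3296

48.3296


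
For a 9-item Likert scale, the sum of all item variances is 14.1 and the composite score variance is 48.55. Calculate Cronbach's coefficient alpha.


alpha = (k/(k-1)) * (1 - sum(si^2)/s_total^2)
= (9/8) * (1 - 14.1/48.55)
alpha = 0.7983

0.7983


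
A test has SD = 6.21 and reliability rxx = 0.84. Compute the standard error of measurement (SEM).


SEM = SD * sqrt(1 - rxx)
SEM = 6.21 * sqrt(1 - 0.84)
SEM = 6.21 * sqrt(0.16) = 6.21 * 0.4
SEM = 2.484

2.484


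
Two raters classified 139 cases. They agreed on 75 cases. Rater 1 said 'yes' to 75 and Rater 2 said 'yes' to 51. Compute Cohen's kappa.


P_o = 75/139 = 0.539568
P_e = (75*51 + 64*88) / 19321 = 0.489467
kappa = (P_o - P_e) / (1 - P_e)
kappa = (0.539568 - 0.489467) / (1 - 0.489467)
kappa = 0.0981

0.0981


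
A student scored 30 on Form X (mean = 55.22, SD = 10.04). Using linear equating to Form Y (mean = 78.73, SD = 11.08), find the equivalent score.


slope = SD_Y / SD_X = 11.08 / 10.04 ~ 1.1036
intercept = mean_Y - slope * mean_X = 78.73 - (11.08 / 10.04) * 55.22 ~ 17.79
Y = slope * X + intercept. To avoid rounding drift from the rounded slope/intercept, evaluate the equivalent form Y = mean_Y + SD_Y * (X - mean_X) / SD_X at full precision:
Y = 78.73 + 11.08 * (30 - 55.22) / 10.04
Y = 78.73 - 11.08 * 25.22 / 10.04
Y = 78.73 - 279.4376 / 10.04
Y = 78.73 - 27.8324
Y = 50.8976

50.8976


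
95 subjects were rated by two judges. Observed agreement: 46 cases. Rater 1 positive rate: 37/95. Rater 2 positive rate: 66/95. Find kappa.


P_o = 46/95 = 0.484211
P_e = (37*66 + 58*29) / 9025 = 0.456953
kappa = (P_o - P_e) / (1 - P_e)
kappa = (0.484211 - 0.456953) / (1 - 0.456953)
kappa = 0.0502

0.0502


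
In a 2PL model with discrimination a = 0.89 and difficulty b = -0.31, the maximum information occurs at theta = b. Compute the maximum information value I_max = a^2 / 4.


For 2PL, max info at theta = b = -0.31
I_max = a^2 / 4 = 0.89^2 / 4
= 0.7921 / 4
I_max = 0.198

0.198


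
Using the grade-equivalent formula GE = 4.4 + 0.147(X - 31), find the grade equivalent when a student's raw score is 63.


raw - median = 63 - 31 = 32
slope * diff = 0.147 * 32 = 4.704
GE = 4.4 + 4.704
GE = 9.104

9.104


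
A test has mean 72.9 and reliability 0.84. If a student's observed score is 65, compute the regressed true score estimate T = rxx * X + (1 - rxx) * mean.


T_est = rxx * X + (1 - rxx) * mean
T_est = 0.84 * 65 + 0.16 * 72.9
T_est = 54.6 + 11.664
T_est = 66.264

66.264


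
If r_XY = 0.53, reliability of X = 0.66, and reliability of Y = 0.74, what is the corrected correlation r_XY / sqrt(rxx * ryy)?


r_corrected = rxy / sqrt(rxx * ryy)
= 0.53 / sqrt(0.66 * 0.74)
= 0.53 / sqrt(0.4884)
= 0.53 / 0.698856
r_corrected = 0.7584

0.7584


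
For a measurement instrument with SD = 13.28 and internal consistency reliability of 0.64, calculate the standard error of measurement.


SEM = SD * sqrt(1 - rxx)
SEM = 13.28 * sqrt(1 - 0.64)
SEM = 13.28 * sqrt(0.36) = 13.28 * 0.6
SEM = 7.968

7.968


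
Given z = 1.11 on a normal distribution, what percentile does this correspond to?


CDF(z) = 0.5 * (1 + erf(z/sqrt(2)))
erf(0.7849) = 0.733
CDF = 0.8665
Percentile rank = 0.8665 * 100 = 86.65

86.65


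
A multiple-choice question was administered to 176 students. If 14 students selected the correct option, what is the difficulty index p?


Item difficulty p = number correct / total examinees
p = 14 / 176
p = 0.0795

0.0795


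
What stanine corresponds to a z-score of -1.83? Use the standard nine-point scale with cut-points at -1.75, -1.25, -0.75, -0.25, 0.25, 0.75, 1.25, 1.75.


Stanine boundaries: [-1.75, -1.25, -0.75, -0.25, 0.25, 0.75, 1.25, 1.75]
z = -1.83
Check each boundary:
  z < -1.75
  z < -1.25
  z < -0.75
  z < -0.25
  z < 0.25
  z < 0.75
  z < 1.25
  z < 1.75
Highest qualifying boundary gives stanine = 1

1


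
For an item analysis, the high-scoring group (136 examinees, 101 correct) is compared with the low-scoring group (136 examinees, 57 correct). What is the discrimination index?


p_upper = 101/136 = 0.7426
p_lower = 57/136 = 0.4191
D = 0.7426 - 0.4191 = 0.3235

0.3235


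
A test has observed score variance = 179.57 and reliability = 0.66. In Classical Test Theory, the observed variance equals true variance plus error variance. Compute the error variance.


var_true = rxx * var_obs = 0.66 * 179.57 = 118.5162
var_error = var_obs - var_true
var_error = 179.57 - 118.5162
var_error = 61.0538

61.0538


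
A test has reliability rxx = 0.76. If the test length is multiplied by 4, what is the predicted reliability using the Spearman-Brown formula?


r_new = (n * rxx) / (1 + (n-1) * rxx)
r_new = (4 * 0.76) / (1 + 3 * 0.76)
r_new = 3.04 / 3.28
r_new = 0.9268

0.9268


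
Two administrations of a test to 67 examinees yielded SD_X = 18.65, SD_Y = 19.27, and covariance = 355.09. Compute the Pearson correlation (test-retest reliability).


r = cov(X,Y) / (SD_X * SD_Y)
r = 355.09 / (18.65 * 19.27)
r = 355.09 / 359.3855
r = 0.988

0.988


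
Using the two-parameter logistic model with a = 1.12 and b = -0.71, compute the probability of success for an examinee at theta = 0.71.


a*(theta - b) = 1.12 * (0.71 - -0.71) = 1.5904
exp(-1.5904) = 0.2038
P = 1 / (1 + 0.2038)
P = 0.8307

0.8307


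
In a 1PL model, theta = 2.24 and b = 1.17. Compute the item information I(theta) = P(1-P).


P = 1/(1+exp(-(2.24-1.17))) = 0.7446
I = P*(1-P) = 0.7446 * 0.2554
I = 0.1902

0.1902


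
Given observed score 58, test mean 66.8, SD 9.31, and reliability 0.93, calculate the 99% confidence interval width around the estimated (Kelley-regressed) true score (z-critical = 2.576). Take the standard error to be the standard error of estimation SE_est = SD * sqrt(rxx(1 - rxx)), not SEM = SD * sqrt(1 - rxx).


True score estimate = 0.93*58 + 0.07*66.8 = 58.616
SE_est = SD * sqrt(rxx * (1 - rxx)) = 9.31 * sqrt(0.93 * 0.07) = 9.31 * sqrt(0.0651) = 2.375419
CI = T_est +/- z * SE_est, so width = 2 * z * SE_est = 2 * 2.576 * 2.375419
Width = 12.2382

12.2382


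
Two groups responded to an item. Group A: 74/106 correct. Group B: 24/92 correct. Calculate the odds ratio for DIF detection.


Odds_A = 74/32 = 2.3125
Odds_B = 24/68 = 0.3529
OR = Odds_A / Odds_B = 2.3125 / 0.3529
Exactly, OR = (74 * 68) / (32 * 24) = 5032 / 768
OR = 6.5521

6.5521


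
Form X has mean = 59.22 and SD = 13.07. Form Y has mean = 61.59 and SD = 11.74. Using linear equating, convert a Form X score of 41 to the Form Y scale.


slope = SD_Y / SD_X = 11.74 / 13.07 ~ 0.8982
intercept = mean_Y - slope * mean_X = 61.59 - (11.74 / 13.07) * 59.22 ~ 8.3962
Y = slope * X + intercept. To avoid rounding drift from the rounded slope/intercept, evaluate the equivalent form Y = mean_Y + SD_Y * (X - mean_X) / SD_X at full precision:
Y = 61.59 + 11.74 * (41 - 59.22) / 13.07
Y = 61.59 - 11.74 * 18.22 / 13.07
Y = 61.59 - 213.9028 / 13.07
Y = 61.59 - 16.3659
Y = 45.2241

45.2241


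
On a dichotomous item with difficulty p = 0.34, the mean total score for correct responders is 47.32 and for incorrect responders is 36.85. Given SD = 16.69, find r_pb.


q = 1 - p = 0.66
rpb = ((M1 - M0) / SD) * sqrt(p * q)
rpb = ((47.32 - 36.85) / 16.69) * sqrt(0.34 * 0.66)
rpb = 0.2972

0.2972


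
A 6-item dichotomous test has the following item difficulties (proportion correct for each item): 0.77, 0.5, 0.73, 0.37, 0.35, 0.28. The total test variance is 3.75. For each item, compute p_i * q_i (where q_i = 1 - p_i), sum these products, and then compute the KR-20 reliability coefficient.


For each item, compute p_i * q_i:
  Item 1: 0.77 * 0.23 = 0.1771
  Item 2: 0.5 * 0.5 = 0.25
  Item 3: 0.73 * 0.27 = 0.1971
  Item 4: 0.37 * 0.63 = 0.2331
  Item 5: 0.35 * 0.65 = 0.2275
  Item 6: 0.28 * 0.72 = 0.2016
Sum(p_i * q_i) = 0.1771 + 0.25 + 0.1971 + 0.2331 + 0.2275 + 0.2016 = 1.2864
KR-20 = (k/(k-1)) * (1 - Sum(p_i*q_i) / Var_total)
= (6/5) * (1 - 1.2864/3.75)
= 1.2 * 0.657
KR-20 = 0.7884

0.7884


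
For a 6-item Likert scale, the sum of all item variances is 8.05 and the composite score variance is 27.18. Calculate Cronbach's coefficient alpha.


alpha = (k/(k-1)) * (1 - sum(si^2)/s_total^2)
= (6/5) * (1 - 8.05/27.18)
alpha = 0.8446

0.8446


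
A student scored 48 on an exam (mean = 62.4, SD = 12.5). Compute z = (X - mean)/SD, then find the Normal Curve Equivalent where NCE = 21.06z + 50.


z = (X - mean) / SD = (48 - 62.4) / 12.5
z = -14.4 / 12.5
z = -1.152
NCE = NCE = 21.06z + 50
Carry z at full precision (z = -14.4 / 12.5) into the conversion:
NCE = 21.06 * (-14.4 / 12.5) + 50 = -303.264 / 12.5 + 50
NCE = -24.2611 + 50
NCE = 25.7389

25.7389


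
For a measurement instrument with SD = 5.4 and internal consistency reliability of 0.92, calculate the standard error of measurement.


SEM = SD * sqrt(1 - rxx)
SEM = 5.4 * sqrt(1 - 0.92)
SEM = 5.4 * sqrt(0.08) = 5.4 * 0.282843
SEM = 1.5274

1.5274


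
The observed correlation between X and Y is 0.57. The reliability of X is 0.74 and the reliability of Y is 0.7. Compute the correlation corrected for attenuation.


r_corrected = rxy / sqrt(rxx * ryy)
= 0.57 / sqrt(0.74 * 0.7)
= 0.57 / sqrt(0.518)
= 0.57 / 0.719722
r_corrected = 0.792

0.792
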